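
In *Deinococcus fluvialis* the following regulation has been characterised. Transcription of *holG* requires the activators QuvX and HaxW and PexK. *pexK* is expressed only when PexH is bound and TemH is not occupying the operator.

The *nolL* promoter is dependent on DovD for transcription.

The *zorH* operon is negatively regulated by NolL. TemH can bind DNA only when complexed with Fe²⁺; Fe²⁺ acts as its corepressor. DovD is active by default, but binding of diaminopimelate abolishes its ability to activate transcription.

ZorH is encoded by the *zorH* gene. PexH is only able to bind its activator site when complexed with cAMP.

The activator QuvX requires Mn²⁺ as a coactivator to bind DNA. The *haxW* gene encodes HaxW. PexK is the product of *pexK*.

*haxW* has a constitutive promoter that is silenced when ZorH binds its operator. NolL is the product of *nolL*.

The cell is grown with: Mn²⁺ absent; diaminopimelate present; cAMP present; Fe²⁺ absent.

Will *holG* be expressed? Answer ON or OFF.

Mn²⁺ is absent, so QuvX is inactive.
Diaminopimelate is present, so DovD is inactive.
Required activator DovD is absent, so *nolL* is not transcribed.
So NolL is not produced.
With no repressor bound, *zorH* is transcribed.
So ZorH is produced and active.
With repressor ZorH bound, *haxW* is not transcribed.
So HaxW is not produced.
cAMP is present, so PexH is active.
Fe²⁺ is absent, so TemH is inactive.
No repressor is bound and PexH is active, so *pexK* is transcribed.
So PexK is produced and active.
Required activator QuvX is absent, so *holG* is not transcribed.

OFF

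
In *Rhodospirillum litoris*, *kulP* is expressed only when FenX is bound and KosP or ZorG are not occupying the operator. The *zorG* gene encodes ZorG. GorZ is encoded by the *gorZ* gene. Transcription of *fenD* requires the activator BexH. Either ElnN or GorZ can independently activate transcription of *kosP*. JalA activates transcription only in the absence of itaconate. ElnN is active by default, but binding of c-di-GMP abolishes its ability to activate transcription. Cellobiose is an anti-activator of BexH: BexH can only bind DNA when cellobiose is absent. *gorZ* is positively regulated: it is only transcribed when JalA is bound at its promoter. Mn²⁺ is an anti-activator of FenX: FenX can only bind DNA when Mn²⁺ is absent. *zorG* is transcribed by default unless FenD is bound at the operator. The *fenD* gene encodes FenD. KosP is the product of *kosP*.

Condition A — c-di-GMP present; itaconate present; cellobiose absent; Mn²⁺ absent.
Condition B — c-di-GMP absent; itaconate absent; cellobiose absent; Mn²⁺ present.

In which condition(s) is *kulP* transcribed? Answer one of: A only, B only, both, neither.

A only

Condition A:
c-di-GMP is present, so ElnN is inactive.
Itaconate is present, so JalA is inactive.
Required activator JalA is absent, so *gorZ* is not transcribed.
So GorZ is not produced.
No activator is available at the *kosP* promoter, so *kosP* is not transcribed.
So KosP is not produced.
Cellobiose is absent, so BexH is active.
No repressor is bound and BexH is active, so *fenD* is transcribed.
So FenD is produced and active.
With repressor FenD bound, *zorG* is not transcribed.
So ZorG is not produced.
Mn²⁺ is absent, so FenX is active.
No repressor is bound and FenX is active, so *kulP* is transcribed.
→ *kulP* is ON in A.
Condition B:
c-di-GMP is absent, so ElnN is active.
Itaconate is absent, so JalA is active.
No repressor is bound and JalA is active, so *gorZ* is transcribed.
So GorZ is produced and active.
Activator ElnN is present, so *kosP* is transcribed.
So KosP is produced and active.
Cellobiose is absent, so BexH is active.
No repressor is bound and BexH is active, so *fenD* is transcribed.
So FenD is produced and active.
With repressor FenD bound, *zorG* is not transcribed.
So ZorG is not produced.
Mn²⁺ is present, so FenX is inactive.
With repressor KosP bound, *kulP* is not transcribed.
→ *kulP* is OFF in B.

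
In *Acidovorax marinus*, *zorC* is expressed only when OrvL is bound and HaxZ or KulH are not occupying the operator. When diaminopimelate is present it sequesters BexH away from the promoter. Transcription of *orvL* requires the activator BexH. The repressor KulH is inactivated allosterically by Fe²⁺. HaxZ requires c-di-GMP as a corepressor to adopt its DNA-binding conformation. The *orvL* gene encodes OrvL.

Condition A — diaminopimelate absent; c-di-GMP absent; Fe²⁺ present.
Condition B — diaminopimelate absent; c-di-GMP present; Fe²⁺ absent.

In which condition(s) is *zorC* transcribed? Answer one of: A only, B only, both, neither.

A only

Condition A:
Diaminopimelate is absent, so BexH is active.
No repressor is bound and BexH is active, so *orvL* is transcribed.
So OrvL is produced and active.
c-di-GMP is absent, so HaxZ is inactive.
Fe²⁺ is present, so KulH is inactive.
No repressor is bound and OrvL is active, so *zorC* is transcribed.
→ *zorC* is ON in A.
Condition B:
Diaminopimelate is absent, so BexH is active.
No repressor is bound and BexH is active, so *orvL* is transcribed.
So OrvL is produced and active.
c-di-GMP is present, so HaxZ is active.
Fe²⁺ is absent, so KulH is active.
With repressor HaxZ bound, *zorC* is not transcribed.
→ *zorC* is OFF in B.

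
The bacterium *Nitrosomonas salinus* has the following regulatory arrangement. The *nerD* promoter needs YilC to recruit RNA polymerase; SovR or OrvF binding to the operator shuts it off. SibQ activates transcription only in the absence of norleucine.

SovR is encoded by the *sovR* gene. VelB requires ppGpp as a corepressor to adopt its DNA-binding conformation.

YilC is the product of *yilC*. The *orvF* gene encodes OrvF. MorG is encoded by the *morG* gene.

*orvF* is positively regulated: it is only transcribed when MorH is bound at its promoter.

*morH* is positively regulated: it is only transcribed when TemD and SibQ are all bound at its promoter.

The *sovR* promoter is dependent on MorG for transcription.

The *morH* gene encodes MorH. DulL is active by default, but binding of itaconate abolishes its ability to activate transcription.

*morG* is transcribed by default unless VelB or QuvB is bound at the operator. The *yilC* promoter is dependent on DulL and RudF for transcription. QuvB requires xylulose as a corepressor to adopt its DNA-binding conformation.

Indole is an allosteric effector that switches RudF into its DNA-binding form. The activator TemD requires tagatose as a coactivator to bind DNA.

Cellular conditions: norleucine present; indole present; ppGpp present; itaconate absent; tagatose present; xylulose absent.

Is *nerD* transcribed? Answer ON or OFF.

ppGpp is present, so VelB is active.
Xylulose is absent, so QuvB is inactive.
With repressor VelB bound, *morG* is not transcribed.
So MorG is not produced.
Required activator MorG is absent, so *sovR* is not transcribed.
So SovR is not produced.
Itaconate is absent, so DulL is active.
Indole is present, so RudF is active.
No repressor is bound and DulL and RudF are active, so *yilC* is transcribed.
So YilC is produced and active.
Tagatose is present, so TemD is active.
Norleucine is present, so SibQ is inactive.
Required activator SibQ is absent, so *morH* is not transcribed.
So MorH is not produced.
Required activator MorH is absent, so *orvF* is not transcribed.
So OrvF is not produced.
No repressor is bound and YilC is active, so *nerD* is transcribed.

ON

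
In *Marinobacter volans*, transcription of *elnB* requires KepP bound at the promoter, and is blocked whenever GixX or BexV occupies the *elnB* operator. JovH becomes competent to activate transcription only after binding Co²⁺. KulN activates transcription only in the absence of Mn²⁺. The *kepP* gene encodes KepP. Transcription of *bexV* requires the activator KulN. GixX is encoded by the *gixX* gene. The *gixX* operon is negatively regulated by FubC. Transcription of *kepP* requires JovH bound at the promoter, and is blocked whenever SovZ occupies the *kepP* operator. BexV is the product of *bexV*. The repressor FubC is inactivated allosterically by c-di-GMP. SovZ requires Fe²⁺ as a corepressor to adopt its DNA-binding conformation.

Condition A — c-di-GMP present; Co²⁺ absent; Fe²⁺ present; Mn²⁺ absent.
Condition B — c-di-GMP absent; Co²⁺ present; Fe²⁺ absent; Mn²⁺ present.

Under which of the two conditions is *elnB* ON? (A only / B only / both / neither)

B only

Condition A:
c-di-GMP is present, so FubC is inactive.
With no repressor bound, *gixX* is transcribed.
So GixX is produced and active.
Co²⁺ is absent, so JovH is inactive.
Fe²⁺ is present, so SovZ is active.
With repressor SovZ bound, *kepP* is not transcribed.
So KepP is not produced.
Mn²⁺ is absent, so KulN is active.
No repressor is bound and KulN is active, so *bexV* is transcribed.
So BexV is produced and active.
With repressor GixX bound, *elnB* is not transcribed.
→ *elnB* is OFF in A.
Condition B:
c-di-GMP is absent, so FubC is active.
With repressor FubC bound, *gixX* is not transcribed.
So GixX is not produced.
Co²⁺ is present, so JovH is active.
Fe²⁺ is absent, so SovZ is inactive.
No repressor is bound and JovH is active, so *kepP* is transcribed.
So KepP is produced and active.
Mn²⁺ is present, so KulN is inactive.
Required activator KulN is absent, so *bexV* is not transcribed.
So BexV is not produced.
No repressor is bound and KepP is active, so *elnB* is transcribed.
→ *elnB* is ON in B.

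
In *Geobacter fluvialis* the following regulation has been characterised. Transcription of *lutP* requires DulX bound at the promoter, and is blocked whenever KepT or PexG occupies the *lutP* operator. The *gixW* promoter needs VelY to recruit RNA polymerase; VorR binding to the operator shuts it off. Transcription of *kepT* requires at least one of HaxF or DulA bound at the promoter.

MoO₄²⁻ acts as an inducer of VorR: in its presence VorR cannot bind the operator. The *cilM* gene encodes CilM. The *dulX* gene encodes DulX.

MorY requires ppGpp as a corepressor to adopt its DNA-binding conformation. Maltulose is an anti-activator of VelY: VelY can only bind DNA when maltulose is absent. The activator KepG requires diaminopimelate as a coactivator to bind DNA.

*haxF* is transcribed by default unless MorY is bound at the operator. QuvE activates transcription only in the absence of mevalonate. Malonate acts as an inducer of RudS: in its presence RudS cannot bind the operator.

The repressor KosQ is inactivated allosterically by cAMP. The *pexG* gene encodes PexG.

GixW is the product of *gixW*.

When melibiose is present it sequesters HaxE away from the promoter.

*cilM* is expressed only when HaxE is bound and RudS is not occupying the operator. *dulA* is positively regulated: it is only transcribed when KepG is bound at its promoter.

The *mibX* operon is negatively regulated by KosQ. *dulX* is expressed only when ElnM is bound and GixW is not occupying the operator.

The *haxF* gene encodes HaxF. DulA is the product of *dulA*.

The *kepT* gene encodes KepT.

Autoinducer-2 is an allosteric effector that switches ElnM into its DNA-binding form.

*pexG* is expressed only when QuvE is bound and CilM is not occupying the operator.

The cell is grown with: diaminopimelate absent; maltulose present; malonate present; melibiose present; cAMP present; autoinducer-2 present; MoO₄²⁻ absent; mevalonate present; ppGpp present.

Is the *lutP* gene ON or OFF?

ppGpp is present, so MorY is active.
With repressor MorY bound, *haxF* is not transcribed.
So HaxF is not produced.
Diaminopimelate is absent, so KepG is inactive.
Required activator KepG is absent, so *dulA* is not transcribed.
So DulA is not produced.
No activator is available at the *kepT* promoter, so *kepT* is not transcribed.
So KepT is not produced.
MoO₄²⁻ is absent, so VorR is active.
Maltulose is present, so VelY is inactive.
With repressor VorR bound, *gixW* is not transcribed.
So GixW is not produced.
Autoinducer-2 is present, so ElnM is active.
No repressor is bound and ElnM is active, so *dulX* is transcribed.
So DulX is produced and active.
Mevalonate is present, so QuvE is inactive.
Melibiose is present, so HaxE is inactive.
Malonate is present, so RudS is inactive.
Required activator HaxE is absent, so *cilM* is not transcribed.
So CilM is not produced.
Required activator QuvE is absent, so *pexG* is not transcribed.
So PexG is not produced.
No repressor is bound and DulX is active, so *lutP* is transcribed.

ON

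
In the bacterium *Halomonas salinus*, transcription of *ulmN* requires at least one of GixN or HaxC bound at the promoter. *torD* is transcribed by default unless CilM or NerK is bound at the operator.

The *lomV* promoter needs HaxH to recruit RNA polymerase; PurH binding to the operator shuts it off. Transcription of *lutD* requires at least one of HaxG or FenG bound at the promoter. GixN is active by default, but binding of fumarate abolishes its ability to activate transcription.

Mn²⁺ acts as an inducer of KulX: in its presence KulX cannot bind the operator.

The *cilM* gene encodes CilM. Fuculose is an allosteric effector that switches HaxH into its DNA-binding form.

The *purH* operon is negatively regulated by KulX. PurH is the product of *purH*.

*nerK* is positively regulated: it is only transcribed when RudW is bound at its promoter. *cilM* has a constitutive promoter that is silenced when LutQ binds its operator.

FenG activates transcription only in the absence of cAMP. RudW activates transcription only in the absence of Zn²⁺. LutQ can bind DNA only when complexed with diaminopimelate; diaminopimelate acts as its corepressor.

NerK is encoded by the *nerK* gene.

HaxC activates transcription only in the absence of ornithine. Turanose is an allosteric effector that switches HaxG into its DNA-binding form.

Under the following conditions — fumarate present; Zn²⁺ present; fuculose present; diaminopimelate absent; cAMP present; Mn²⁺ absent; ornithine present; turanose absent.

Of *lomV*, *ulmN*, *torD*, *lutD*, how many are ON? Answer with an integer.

1

Mn²⁺ is absent, so KulX is active.
With repressor KulX bound, *purH* is not transcribed.
So PurH is not produced.
Fuculose is present, so HaxH is active.
No repressor is bound and HaxH is active, so *lomV* is transcribed.
→ *lomV* is ON.
Fumarate is present, so GixN is inactive.
Ornithine is present, so HaxC is inactive.
No activator is available at the *ulmN* promoter, so *ulmN* is not transcribed.
→ *ulmN* is OFF.
Diaminopimelate is absent, so LutQ is inactive.
With no repressor bound, *cilM* is transcribed.
So CilM is produced and active.
Zn²⁺ is present, so RudW is inactive.
Required activator RudW is absent, so *nerK* is not transcribed.
So NerK is not produced.
With repressor CilM bound, *torD* is not transcribed.
→ *torD* is OFF.
Turanose is absent, so HaxG is inactive.
cAMP is present, so FenG is inactive.
No activator is available at the *lutD* promoter, so *lutD* is not transcribed.
→ *lutD* is OFF.
1 of the 4 genes is transcribed.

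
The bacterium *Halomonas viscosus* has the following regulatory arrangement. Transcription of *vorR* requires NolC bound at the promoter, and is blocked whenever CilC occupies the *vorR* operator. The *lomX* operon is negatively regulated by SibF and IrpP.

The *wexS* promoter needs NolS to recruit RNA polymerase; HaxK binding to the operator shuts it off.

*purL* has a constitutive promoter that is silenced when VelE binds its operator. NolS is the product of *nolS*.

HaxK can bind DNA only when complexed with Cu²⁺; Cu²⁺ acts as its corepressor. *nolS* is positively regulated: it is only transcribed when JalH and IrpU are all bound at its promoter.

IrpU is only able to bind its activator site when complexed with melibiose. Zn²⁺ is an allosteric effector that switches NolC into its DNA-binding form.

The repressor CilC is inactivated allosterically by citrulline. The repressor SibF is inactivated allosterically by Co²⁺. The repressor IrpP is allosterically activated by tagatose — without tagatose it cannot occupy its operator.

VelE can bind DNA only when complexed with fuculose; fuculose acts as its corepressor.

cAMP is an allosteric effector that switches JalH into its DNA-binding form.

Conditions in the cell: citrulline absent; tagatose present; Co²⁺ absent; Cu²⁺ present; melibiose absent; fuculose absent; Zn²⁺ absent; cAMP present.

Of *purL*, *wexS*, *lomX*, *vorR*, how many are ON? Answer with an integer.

Fuculose is absent, so VelE is inactive.
With no repressor bound, *purL* is transcribed.
→ *purL* is ON.
Cu²⁺ is present, so HaxK is active.
cAMP is present, so JalH is active.
Melibiose is absent, so IrpU is inactive.
Required activator IrpU is absent, so *nolS* is not transcribed.
So NolS is not produced.
With repressor HaxK bound, *wexS* is not transcribed.
→ *wexS* is OFF.
Co²⁺ is absent, so SibF is active.
Tagatose is present, so IrpP is active.
With repressor SibF bound, *lomX* is not transcribed.
→ *lomX* is OFF.
Zn²⁺ is absent, so NolC is inactive.
Citrulline is absent, so CilC is active.
With repressor CilC bound, *vorR* is not transcribed.
→ *vorR* is OFF.
1 of the 4 genes is transcribed.

1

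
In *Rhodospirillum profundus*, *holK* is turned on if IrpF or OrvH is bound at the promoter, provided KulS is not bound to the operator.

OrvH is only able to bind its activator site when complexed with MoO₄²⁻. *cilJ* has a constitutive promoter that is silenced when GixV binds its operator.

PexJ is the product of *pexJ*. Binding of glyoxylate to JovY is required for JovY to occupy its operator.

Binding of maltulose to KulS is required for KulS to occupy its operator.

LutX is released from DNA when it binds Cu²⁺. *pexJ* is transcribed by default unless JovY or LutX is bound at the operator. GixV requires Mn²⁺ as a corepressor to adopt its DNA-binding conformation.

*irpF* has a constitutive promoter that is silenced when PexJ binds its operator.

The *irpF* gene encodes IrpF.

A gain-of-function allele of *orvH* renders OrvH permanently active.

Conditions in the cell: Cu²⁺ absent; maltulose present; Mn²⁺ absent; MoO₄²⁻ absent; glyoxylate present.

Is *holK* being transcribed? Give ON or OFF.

OFF

Maltulose is present, so KulS is active.
Glyoxylate is present, so JovY is active.
Cu²⁺ is absent, so LutX is active.
With repressor JovY bound, *pexJ* is not transcribed.
So PexJ is not produced.
With no repressor bound, *irpF* is transcribed.
So IrpF is produced and active.
OrvH is constitutively active in this strain.
With repressor KulS bound, *holK* is not transcribed.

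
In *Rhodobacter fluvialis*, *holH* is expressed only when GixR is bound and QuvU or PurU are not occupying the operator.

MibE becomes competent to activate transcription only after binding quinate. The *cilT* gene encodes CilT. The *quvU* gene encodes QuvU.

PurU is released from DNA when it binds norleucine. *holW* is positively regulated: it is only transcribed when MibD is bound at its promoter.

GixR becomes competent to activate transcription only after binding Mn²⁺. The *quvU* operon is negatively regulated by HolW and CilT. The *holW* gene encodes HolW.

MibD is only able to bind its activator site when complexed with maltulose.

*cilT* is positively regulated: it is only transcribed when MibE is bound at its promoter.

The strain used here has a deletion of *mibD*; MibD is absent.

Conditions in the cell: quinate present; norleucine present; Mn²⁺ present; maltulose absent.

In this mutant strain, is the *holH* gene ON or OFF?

MibD is non-functional in this strain, so it has no effect.
Required activator MibD is absent, so *holW* is not transcribed.
So HolW is not produced.
Quinate is present, so MibE is active.
No repressor is bound and MibE is active, so *cilT* is transcribed.
So CilT is produced and active.
With repressor CilT bound, *quvU* is not transcribed.
So QuvU is not produced.
Norleucine is present, so PurU is inactive.
Mn²⁺ is present, so GixR is active.
No repressor is bound and GixR is active, so *holH* is transcribed.

ON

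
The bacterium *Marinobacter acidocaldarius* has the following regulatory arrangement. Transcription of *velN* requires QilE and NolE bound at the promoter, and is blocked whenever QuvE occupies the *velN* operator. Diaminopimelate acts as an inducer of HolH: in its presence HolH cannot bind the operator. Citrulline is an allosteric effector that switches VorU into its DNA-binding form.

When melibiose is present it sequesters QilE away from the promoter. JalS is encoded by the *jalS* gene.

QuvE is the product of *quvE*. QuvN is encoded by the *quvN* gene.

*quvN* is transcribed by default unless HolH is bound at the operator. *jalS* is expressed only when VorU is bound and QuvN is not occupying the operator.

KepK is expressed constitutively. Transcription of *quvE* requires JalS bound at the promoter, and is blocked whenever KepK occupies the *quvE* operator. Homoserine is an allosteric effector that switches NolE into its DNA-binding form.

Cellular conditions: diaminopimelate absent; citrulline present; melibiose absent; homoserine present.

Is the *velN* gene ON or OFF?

ON

Melibiose is absent, so QilE is active.
Homoserine is present, so NolE is active.
Citrulline is present, so VorU is active.
Diaminopimelate is absent, so HolH is active.
With repressor HolH bound, *quvN* is not transcribed.
So QuvN is not produced.
No repressor is bound and VorU is active, so *jalS* is transcribed.
So JalS is produced and active.
KepK is produced constitutively and is active.
With repressor KepK bound, *quvE* is not transcribed.
So QuvE is not produced.
No repressor is bound and QilE and NolE are active, so *velN* is transcribed.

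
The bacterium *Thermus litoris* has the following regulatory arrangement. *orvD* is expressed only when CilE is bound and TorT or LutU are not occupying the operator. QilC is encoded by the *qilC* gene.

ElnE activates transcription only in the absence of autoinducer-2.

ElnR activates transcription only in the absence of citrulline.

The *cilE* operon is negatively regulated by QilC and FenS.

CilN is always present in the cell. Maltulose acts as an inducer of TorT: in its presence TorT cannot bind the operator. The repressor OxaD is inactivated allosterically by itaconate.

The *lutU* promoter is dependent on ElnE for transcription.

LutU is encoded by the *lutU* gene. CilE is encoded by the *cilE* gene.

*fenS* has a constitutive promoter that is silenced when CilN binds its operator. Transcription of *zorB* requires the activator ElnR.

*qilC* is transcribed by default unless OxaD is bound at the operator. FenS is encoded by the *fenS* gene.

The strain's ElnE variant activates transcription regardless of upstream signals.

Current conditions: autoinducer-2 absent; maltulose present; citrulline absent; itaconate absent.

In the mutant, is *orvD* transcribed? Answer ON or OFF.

OFF

Maltulose is present, so TorT is inactive.
ElnE is constitutively active in this strain.
No repressor is bound and ElnE is active, so *lutU* is transcribed.
So LutU is produced and active.
Itaconate is absent, so OxaD is active.
With repressor OxaD bound, *qilC* is not transcribed.
So QilC is not produced.
CilN is produced constitutively and is active.
With repressor CilN bound, *fenS* is not transcribed.
So FenS is not produced.
With no repressor bound, *cilE* is transcribed.
So CilE is produced and active.
With repressor LutU bound, *orvD* is not transcribed.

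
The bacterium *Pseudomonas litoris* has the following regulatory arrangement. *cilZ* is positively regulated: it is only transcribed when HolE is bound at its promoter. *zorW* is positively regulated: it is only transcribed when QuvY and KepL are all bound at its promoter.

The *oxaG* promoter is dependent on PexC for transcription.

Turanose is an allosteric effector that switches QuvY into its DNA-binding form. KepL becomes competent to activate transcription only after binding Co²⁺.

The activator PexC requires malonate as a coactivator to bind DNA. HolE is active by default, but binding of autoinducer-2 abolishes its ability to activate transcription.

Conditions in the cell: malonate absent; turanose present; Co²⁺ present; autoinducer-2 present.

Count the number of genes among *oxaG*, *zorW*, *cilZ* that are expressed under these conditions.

Malonate is absent, so PexC is inactive.
Required activator PexC is absent, so *oxaG* is not transcribed.
→ *oxaG* is OFF.
Turanose is present, so QuvY is active.
Co²⁺ is present, so KepL is active.
No repressor is bound and QuvY and KepL are active, so *zorW* is transcribed.
→ *zorW* is ON.
Autoinducer-2 is present, so HolE is inactive.
Required activator HolE is absent, so *cilZ* is not transcribed.
→ *cilZ* is OFF.
1 of the 3 genes is transcribed.

1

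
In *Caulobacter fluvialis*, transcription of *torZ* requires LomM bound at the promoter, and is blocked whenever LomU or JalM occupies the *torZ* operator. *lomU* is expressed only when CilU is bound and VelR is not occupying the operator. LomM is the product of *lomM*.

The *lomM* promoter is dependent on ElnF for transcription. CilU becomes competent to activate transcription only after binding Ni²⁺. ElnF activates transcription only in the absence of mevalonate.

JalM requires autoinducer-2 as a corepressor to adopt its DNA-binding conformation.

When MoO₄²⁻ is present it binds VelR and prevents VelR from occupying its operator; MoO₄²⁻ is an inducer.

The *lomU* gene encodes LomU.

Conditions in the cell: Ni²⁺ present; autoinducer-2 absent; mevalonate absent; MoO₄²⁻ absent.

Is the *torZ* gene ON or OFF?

Ni²⁺ is present, so CilU is active.
MoO₄²⁻ is absent, so VelR is active.
With repressor VelR bound, *lomU* is not transcribed.
So LomU is not produced.
Autoinducer-2 is absent, so JalM is inactive.
Mevalonate is absent, so ElnF is active.
No repressor is bound and ElnF is active, so *lomM* is transcribed.
So LomM is produced and active.
No repressor is bound and LomM is active, so *torZ* is transcribed.

ON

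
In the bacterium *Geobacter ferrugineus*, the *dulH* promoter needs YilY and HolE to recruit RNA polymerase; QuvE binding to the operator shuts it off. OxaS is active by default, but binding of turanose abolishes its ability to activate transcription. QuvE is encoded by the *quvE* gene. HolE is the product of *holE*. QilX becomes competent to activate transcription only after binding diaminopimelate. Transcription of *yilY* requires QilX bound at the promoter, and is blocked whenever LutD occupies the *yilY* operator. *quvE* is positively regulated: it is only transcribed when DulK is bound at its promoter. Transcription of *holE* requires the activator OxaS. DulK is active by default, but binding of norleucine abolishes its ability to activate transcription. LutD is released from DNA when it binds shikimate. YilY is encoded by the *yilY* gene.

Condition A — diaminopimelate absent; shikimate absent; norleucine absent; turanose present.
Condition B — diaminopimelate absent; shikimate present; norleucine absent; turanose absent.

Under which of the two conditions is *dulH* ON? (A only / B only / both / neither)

Condition A:
Diaminopimelate is absent, so QilX is inactive.
Shikimate is absent, so LutD is active.
With repressor LutD bound, *yilY* is not transcribed.
So YilY is not produced.
Norleucine is absent, so DulK is active.
No repressor is bound and DulK is active, so *quvE* is transcribed.
So QuvE is produced and active.
Turanose is present, so OxaS is inactive.
Required activator OxaS is absent, so *holE* is not transcribed.
So HolE is not produced.
With repressor QuvE bound, *dulH* is not transcribed.
→ *dulH* is OFF in A.
Condition B:
Diaminopimelate is absent, so QilX is inactive.
Shikimate is present, so LutD is inactive.
Required activator QilX is absent, so *yilY* is not transcribed.
So YilY is not produced.
Norleucine is absent, so DulK is active.
No repressor is bound and DulK is active, so *quvE* is transcribed.
So QuvE is produced and active.
Turanose is absent, so OxaS is active.
No repressor is bound and OxaS is active, so *holE* is transcribed.
So HolE is produced and active.
With repressor QuvE bound, *dulH* is not transcribed.
→ *dulH* is OFF in B.

neither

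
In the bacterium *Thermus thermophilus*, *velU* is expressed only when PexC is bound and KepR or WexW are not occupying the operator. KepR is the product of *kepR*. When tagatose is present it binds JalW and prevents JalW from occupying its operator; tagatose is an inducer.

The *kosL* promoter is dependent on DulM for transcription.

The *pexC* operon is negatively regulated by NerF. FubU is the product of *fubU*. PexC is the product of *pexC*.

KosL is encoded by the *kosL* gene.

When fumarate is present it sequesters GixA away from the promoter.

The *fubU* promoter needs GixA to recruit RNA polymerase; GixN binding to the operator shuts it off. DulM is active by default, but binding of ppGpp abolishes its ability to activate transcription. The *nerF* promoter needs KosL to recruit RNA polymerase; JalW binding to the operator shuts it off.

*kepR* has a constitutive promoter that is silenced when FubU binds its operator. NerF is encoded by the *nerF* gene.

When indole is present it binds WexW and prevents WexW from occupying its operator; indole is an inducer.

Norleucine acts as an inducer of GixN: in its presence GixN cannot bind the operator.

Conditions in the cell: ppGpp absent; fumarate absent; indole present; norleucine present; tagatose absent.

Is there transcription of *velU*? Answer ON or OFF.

ON

Tagatose is absent, so JalW is active.
ppGpp is absent, so DulM is active.
No repressor is bound and DulM is active, so *kosL* is transcribed.
So KosL is produced and active.
With repressor JalW bound, *nerF* is not transcribed.
So NerF is not produced.
With no repressor bound, *pexC* is transcribed.
So PexC is produced and active.
Norleucine is present, so GixN is inactive.
Fumarate is absent, so GixA is active.
No repressor is bound and GixA is active, so *fubU* is transcribed.
So FubU is produced and active.
With repressor FubU bound, *kepR* is not transcribed.
So KepR is not produced.
Indole is present, so WexW is inactive.
No repressor is bound and PexC is active, so *velU* is transcribed.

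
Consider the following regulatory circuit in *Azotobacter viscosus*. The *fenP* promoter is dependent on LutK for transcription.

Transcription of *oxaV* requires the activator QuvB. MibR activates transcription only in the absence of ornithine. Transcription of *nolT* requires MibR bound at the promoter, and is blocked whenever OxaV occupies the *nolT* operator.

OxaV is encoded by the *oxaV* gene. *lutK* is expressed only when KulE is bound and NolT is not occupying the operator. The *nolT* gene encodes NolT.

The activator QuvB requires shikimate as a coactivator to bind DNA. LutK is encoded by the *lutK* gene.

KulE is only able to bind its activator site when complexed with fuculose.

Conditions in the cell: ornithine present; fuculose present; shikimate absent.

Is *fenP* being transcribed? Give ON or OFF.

Shikimate is absent, so QuvB is inactive.
Required activator QuvB is absent, so *oxaV* is not transcribed.
So OxaV is not produced.
Ornithine is present, so MibR is inactive.
Required activator MibR is absent, so *nolT* is not transcribed.
So NolT is not produced.
Fuculose is present, so KulE is active.
No repressor is bound and KulE is active, so *lutK* is transcribed.
So LutK is produced and active.
No repressor is bound and LutK is active, so *fenP* is transcribed.

ON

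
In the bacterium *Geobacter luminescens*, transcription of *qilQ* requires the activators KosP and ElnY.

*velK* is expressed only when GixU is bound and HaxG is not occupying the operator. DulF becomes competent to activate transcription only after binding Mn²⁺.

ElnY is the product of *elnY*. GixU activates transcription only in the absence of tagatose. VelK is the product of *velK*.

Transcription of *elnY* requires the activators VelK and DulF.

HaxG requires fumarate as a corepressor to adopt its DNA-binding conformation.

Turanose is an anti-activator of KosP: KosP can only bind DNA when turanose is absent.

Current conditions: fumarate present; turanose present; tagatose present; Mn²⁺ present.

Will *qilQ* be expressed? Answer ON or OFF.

OFF

Turanose is present, so KosP is inactive.
Tagatose is present, so GixU is inactive.
Fumarate is present, so HaxG is active.
With repressor HaxG bound, *velK* is not transcribed.
So VelK is not produced.
Mn²⁺ is present, so DulF is active.
Required activator VelK is absent, so *elnY* is not transcribed.
So ElnY is not produced.
Required activator KosP is absent, so *qilQ* is not transcribed.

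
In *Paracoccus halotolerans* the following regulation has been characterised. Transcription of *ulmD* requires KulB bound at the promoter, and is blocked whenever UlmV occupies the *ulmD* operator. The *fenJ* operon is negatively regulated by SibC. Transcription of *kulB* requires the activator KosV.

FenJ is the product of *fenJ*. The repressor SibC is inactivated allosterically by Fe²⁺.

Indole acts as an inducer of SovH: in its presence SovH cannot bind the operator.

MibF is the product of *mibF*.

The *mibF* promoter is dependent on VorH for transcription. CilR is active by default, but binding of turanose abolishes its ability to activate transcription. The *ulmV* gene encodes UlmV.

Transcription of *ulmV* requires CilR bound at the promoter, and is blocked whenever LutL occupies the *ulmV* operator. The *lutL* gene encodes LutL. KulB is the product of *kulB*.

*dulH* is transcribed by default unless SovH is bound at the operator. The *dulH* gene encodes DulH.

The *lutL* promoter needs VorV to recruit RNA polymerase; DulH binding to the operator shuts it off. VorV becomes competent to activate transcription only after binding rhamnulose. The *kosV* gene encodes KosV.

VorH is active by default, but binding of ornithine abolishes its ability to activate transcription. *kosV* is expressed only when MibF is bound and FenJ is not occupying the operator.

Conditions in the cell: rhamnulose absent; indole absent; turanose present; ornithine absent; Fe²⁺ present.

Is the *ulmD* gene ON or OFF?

Fe²⁺ is present, so SibC is inactive.
With no repressor bound, *fenJ* is transcribed.
So FenJ is produced and active.
Ornithine is absent, so VorH is active.
No repressor is bound and VorH is active, so *mibF* is transcribed.
So MibF is produced and active.
With repressor FenJ bound, *kosV* is not transcribed.
So KosV is not produced.
Required activator KosV is absent, so *kulB* is not transcribed.
So KulB is not produced.
Turanose is present, so CilR is inactive.
Indole is absent, so SovH is active.
With repressor SovH bound, *dulH* is not transcribed.
So DulH is not produced.
Rhamnulose is absent, so VorV is inactive.
Required activator VorV is absent, so *lutL* is not transcribed.
So LutL is not produced.
Required activator CilR is absent, so *ulmV* is not transcribed.
So UlmV is not produced.
Required activator KulB is absent, so *ulmD* is not transcribed.

OFF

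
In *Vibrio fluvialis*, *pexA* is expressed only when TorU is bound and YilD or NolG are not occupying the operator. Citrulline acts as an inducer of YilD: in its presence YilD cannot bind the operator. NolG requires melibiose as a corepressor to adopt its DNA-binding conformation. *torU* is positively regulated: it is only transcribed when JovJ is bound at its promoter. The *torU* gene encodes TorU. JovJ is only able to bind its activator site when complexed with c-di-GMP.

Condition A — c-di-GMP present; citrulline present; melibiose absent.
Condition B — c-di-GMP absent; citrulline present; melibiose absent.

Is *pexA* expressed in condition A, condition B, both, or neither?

A only

Condition A:
c-di-GMP is present, so JovJ is active.
No repressor is bound and JovJ is active, so *torU* is transcribed.
So TorU is produced and active.
Citrulline is present, so YilD is inactive.
Melibiose is absent, so NolG is inactive.
No repressor is bound and TorU is active, so *pexA* is transcribed.
→ *pexA* is ON in A.
Condition B:
c-di-GMP is absent, so JovJ is inactive.
Required activator JovJ is absent, so *torU* is not transcribed.
So TorU is not produced.
Citrulline is present, so YilD is inactive.
Melibiose is absent, so NolG is inactive.
Required activator TorU is absent, so *pexA* is not transcribed.
→ *pexA* is OFF in B.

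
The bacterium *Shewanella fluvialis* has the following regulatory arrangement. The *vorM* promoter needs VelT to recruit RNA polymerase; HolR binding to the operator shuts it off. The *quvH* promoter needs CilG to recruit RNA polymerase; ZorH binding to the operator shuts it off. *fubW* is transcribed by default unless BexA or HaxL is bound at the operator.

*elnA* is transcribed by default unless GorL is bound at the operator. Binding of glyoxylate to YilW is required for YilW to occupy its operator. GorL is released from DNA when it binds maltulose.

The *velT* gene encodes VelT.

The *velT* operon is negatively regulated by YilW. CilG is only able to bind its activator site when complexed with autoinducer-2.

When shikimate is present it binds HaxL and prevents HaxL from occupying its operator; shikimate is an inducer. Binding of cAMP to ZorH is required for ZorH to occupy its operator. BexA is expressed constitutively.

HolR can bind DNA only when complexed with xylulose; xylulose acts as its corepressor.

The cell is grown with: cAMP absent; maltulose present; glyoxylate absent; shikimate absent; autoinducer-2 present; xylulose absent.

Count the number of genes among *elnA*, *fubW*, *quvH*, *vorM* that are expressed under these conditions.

3

Maltulose is present, so GorL is inactive.
With no repressor bound, *elnA* is transcribed.
→ *elnA* is ON.
BexA is produced constitutively and is active.
Shikimate is absent, so HaxL is active.
With repressor BexA bound, *fubW* is not transcribed.
→ *fubW* is OFF.
Autoinducer-2 is present, so CilG is active.
cAMP is absent, so ZorH is inactive.
No repressor is bound and CilG is active, so *quvH* is transcribed.
→ *quvH* is ON.
Glyoxylate is absent, so YilW is inactive.
With no repressor bound, *velT* is transcribed.
So VelT is produced and active.
Xylulose is absent, so HolR is inactive.
No repressor is bound and VelT is active, so *vorM* is transcribed.
→ *vorM* is ON.
3 of the 4 genes are transcribed.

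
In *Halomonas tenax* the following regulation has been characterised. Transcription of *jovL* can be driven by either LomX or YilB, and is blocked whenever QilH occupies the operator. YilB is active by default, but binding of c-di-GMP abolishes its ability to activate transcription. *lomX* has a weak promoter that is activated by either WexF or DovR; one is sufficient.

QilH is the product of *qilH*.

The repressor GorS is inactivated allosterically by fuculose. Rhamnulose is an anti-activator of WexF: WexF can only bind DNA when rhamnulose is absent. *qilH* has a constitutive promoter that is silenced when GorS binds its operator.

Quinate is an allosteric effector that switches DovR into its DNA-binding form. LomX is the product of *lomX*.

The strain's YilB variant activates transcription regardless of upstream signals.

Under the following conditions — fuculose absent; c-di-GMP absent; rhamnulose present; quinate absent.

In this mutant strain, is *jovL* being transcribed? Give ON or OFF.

Rhamnulose is present, so WexF is inactive.
Quinate is absent, so DovR is inactive.
No activator is available at the *lomX* promoter, so *lomX* is not transcribed.
So LomX is not produced.
YilB is constitutively active in this strain.
Fuculose is absent, so GorS is active.
With repressor GorS bound, *qilH* is not transcribed.
So QilH is not produced.
Activator YilB is present, so *jovL* is transcribed.

ON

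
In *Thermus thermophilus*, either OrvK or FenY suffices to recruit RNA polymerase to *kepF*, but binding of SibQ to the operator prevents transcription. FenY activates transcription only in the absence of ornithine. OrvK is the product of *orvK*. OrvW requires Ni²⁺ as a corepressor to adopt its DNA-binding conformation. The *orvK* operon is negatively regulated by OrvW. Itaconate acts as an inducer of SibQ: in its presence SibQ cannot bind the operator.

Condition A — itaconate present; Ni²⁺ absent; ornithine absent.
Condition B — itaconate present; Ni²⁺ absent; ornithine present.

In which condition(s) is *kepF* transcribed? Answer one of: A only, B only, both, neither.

both

Condition A:
Itaconate is present, so SibQ is inactive.
Ni²⁺ is absent, so OrvW is inactive.
With no repressor bound, *orvK* is transcribed.
So OrvK is produced and active.
Ornithine is absent, so FenY is active.
Activator OrvK is present, so *kepF* is transcribed.
→ *kepF* is ON in A.
Condition B:
Itaconate is present, so SibQ is inactive.
Ni²⁺ is absent, so OrvW is inactive.
With no repressor bound, *orvK* is transcribed.
So OrvK is produced and active.
Ornithine is present, so FenY is inactive.
Activator OrvK is present, so *kepF* is transcribed.
→ *kepF* is ON in B.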